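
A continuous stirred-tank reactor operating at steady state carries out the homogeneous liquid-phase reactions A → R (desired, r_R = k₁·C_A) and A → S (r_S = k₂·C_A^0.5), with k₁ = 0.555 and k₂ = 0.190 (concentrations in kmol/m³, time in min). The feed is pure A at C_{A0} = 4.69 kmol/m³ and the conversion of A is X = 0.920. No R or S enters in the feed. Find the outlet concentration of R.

Exit C_A = C_{A0}(1−X) = 4.69×0.0800 = 0.3752 kmol/m³.
Rates in a CSTR are evaluated at the outlet concentration: r_R = 0.555×0.3752 = 0.2082, r_S = 0.190×0.3752^0.5 = 0.1164.
Fraction of consumed A going to R: r_R/(r_R+r_S) = 0.6415.
C_R = 0.6415·C_{A0}·X = 0.6415×4.69×0.920 = 2.77 kmol/m³.

2.77 kmol/m³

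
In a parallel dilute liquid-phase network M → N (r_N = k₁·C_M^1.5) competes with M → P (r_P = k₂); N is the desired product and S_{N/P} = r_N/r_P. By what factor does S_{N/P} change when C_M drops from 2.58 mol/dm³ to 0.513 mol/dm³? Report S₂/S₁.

0.0887

S_{N/P} = (k₁/k₂)·C_M^1.5, so S₂/S₁ = (C_{M,2}/C_{M,1})^1.5.
= (0.513/2.58)^1.5 = (0.1988)^1.5 = 0.0887.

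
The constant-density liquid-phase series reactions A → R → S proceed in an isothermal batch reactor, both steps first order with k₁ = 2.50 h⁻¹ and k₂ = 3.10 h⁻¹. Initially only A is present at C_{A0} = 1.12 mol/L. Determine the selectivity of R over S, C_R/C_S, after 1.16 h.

0.139

For first-order series with pure A initially, C_R(t) = k₁C_{A0}/(k₂−k₁)·(e^(−k₁t) − e^(−k₂t)).
e^(−k₁t) = e^(−2.50×1.16) = e^(−2.900) = 0.05502; e^(−k₂t) = e^(−3.596) = 0.02743.
C_R = 2.50×1.12/(3.10−2.50) × (0.05502−0.02743) = 4.667×0.02759 = 0.1288 mol/L.
C_A = C_{A0}e^(−k₁t) = 0.06163 mol/L, so C_S = C_{A0}−C_A−C_R = 0.9296 mol/L; C_R/C_S = 0.139.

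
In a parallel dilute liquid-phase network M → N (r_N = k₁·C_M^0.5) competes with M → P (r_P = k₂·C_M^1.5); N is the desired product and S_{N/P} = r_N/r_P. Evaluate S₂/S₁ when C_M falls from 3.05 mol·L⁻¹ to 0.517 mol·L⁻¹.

5.90

S_{N/P} = (k₁/k₂)·C_M⁻¹, so S₂/S₁ = (C_{M,2}/C_{M,1})⁻¹.
= 3.05/0.517 = 5.90.
Selectivity toward N rises as C_M falls — low-concentration operation is favoured.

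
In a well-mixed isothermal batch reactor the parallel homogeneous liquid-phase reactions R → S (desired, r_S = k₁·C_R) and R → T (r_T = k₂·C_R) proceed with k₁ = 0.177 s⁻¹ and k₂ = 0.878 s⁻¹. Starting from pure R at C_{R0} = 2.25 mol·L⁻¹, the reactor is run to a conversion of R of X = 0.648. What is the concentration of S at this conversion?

0.245 mol·L⁻¹

C_R = C_{R0}(1−X) = 0.7920 mol·L⁻¹.
Both paths are first order in R, so the instantaneous fraction to S is constant: dC_S/d(−C_R) = k₁/(k₁+k₂) = 0.1678.
C_S = 0.1678·(C_{R0}−C_R) = 0.1678×1.458 = 0.245 mol·L⁻¹.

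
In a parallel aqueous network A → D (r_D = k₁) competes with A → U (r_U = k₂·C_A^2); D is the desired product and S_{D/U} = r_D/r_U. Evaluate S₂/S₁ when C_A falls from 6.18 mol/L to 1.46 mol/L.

S_{D/U} = (k₁/k₂)·C_A^-2, so S₂/S₁ = (C_{A,2}/C_{A,1})^-2.
= (1.46/6.18)^(-2) = (0.2362)^(-2) = 17.9.

17.9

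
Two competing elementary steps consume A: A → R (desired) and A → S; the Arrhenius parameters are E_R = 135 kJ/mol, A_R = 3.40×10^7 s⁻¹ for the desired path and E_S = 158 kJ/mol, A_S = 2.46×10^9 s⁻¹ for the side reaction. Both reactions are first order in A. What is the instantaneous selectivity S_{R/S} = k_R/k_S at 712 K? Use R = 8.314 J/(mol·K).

0.673

With equal orders, S_{R/S} = k_R/k_S = (A_R/A_S)·exp[(E_S−E_R)/(RT)].
(E_S−E_R)/(RT) = (158−135)×10³/(8.314×712) = 23000/5920 = 3.885.
k_R/k_S = (3.40×10^7/2.46×10^9)·exp(3.885) = 0.01382 × 48.69 = 0.673.
Since E_R < E_S, lowering the temperature improves selectivity toward R.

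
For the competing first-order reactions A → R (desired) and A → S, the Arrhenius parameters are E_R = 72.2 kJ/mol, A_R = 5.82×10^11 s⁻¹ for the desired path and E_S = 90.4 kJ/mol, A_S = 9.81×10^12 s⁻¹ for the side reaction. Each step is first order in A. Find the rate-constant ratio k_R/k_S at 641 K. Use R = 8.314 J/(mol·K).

1.80

k_R/k_S = (A_R/A_S)·exp[−(E_R−E_S)/(RT)] = (A_R/A_S)·exp[(E_S−E_R)/(RT)].
(E_S−E_R)/(RT) = (90.4−72.2)×10³/(8.314×641) = 18200/5329 = 3.415.
k_R/k_S = (5.82×10^11/9.81×10^12)·exp(3.415) = 0.05933 × 30.42 = 1.80.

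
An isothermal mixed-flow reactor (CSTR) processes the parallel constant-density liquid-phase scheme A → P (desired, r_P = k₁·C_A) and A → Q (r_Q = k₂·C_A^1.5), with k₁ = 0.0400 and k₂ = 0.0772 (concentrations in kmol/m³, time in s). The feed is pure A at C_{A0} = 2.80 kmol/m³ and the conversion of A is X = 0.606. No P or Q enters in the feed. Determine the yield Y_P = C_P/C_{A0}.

Exit C_A = C_{A0}(1−X) = 2.80×0.394 = 1.103 kmol/m³.
In a CSTR the entire volume is at exit conditions, so r_P = 0.0400×1.103 = 0.04413 and r_Q = 0.0772×1.103^1.5 = 0.08945.
Fraction of consumed A going to P: r_P/(r_P+r_Q) = 0.3303.
C_P = 0.3303·C_{A0}·X = 0.3303×2.80×0.606 = 0.561 kmol/m³; Y_P = C_P/C_{A0} = 0.200.

0.200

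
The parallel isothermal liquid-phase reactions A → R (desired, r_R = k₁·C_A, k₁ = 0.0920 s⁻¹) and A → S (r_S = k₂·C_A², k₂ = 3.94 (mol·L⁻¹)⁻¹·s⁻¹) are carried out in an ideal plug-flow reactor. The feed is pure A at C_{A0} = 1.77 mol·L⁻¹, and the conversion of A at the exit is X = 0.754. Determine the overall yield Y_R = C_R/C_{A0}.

0.0180

C_A = C_{A0}(1−X) = 0.4354 mol·L⁻¹.
Along a PFR/batch, dC_R/dC_A = −r_R/(r_R+r_S) = −k₁/(k₁+k₂·C_A).
Integrating from C_{A0} to C_A: C_R = (0.0920/3.94)·ln[(0.0920+3.94·1.77)/(0.0920+3.94·0.435)] = 0.02335·ln(7.066/1.808) = 0.03183 mol·L⁻¹.
Y_R = C_R/C_{A0} = 0.03183/1.77 = 0.0180.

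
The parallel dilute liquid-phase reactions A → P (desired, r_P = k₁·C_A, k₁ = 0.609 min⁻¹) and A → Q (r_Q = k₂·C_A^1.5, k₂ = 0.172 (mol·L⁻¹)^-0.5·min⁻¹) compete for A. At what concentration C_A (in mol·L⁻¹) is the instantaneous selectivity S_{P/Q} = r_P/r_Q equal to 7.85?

0.203 mol·L⁻¹

S_{P/Q} = (k₁/k₂)·C_A^-0.5 ⇒ C_A = (S·k₂/k₁)^(-2).
= (7.85×0.172/0.609)^(-2) = (2.217)^(-2) = 0.203 mol·L⁻¹.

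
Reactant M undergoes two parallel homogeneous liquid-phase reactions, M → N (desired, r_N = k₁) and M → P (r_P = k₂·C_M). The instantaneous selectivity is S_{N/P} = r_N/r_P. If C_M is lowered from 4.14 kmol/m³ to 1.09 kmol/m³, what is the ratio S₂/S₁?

S_{N/P} = (k₁/k₂)·C_M⁻¹, so S₂/S₁ = (C_{M,2}/C_{M,1})⁻¹.
= 4.14/1.09 = 3.80.

3.80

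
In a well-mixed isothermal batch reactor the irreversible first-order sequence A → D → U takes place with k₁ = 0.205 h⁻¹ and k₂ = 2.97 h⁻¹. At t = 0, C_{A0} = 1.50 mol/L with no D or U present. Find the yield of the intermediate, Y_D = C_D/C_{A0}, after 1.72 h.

Solving the coupled first-order balances gives C_D(t) = [k₁/(k₂−k₁)]·C_{A0}·(e^(−k₁t) − e^(−k₂t)).
e^(−k₁t) = e^(−0.205×1.72) = e^(−0.3526) = 0.7029; e^(−k₂t) = e^(−5.108) = 0.006046.
C_D = 0.205×1.50/(2.97−0.205) × (0.7029−0.006046) = 0.1112×0.6968 = 0.07749 mol/L.
Y_D = C_D/C_{A0} = 0.07749/1.50 = 0.0517.

0.0517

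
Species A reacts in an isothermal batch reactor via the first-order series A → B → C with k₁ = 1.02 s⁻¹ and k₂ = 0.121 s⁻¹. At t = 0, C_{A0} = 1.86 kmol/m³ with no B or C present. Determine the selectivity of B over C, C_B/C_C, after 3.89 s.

The intermediate concentration in a first-order A→B→C sequence is C_B = k₁C_{A0}(e^(−k₁t) − e^(−k₂t))/(k₂−k₁).
e^(−k₁t) = e^(−1.02×3.89) = e^(−3.968) = 0.01892; e^(−k₂t) = e^(−0.4707) = 0.6246.
C_B = 1.02×1.86/(0.121−1.02) × (0.01892−0.6246) = (-2.110)×(-0.6057) = 1.278 kmol/m³.
C_A = C_{A0}e^(−k₁t) = 0.03518 kmol/m³, so C_C = C_{A0}−C_A−C_B = 0.5467 kmol/m³; C_B/C_C = 2.34.

2.34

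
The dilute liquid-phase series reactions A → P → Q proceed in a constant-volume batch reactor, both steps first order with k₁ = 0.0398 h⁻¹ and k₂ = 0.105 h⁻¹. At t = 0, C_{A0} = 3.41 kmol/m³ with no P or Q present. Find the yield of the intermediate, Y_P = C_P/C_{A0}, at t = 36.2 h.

The intermediate concentration in a first-order A→B→C sequence is C_P = k₁C_{A0}(e^(−k₁t) − e^(−k₂t))/(k₂−k₁).
e^(−k₁t) = e^(−0.0398×36.2) = e^(−1.441) = 0.2367; e^(−k₂t) = e^(−3.801) = 0.02235.
C_P = 0.0398×3.41/(0.105−0.0398) × (0.2367−0.02235) = 2.082×0.2144 = 0.4463 kmol/m³.
Y_P = C_P/C_{A0} = 0.4463/3.41 = 0.131.

0.131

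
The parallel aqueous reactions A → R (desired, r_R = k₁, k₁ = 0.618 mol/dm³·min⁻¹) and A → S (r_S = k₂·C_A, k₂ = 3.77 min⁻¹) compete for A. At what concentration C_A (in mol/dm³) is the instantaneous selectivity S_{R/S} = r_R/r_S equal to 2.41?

0.0680 mol/dm³

S_{R/S} = (k₁/k₂)·C_A⁻¹ ⇒ C_A = (S·k₂/k₁)^(-1).
= (2.41×3.77/0.618)^(-1) = (14.70)^(-1) = 0.0680 mol/dm³.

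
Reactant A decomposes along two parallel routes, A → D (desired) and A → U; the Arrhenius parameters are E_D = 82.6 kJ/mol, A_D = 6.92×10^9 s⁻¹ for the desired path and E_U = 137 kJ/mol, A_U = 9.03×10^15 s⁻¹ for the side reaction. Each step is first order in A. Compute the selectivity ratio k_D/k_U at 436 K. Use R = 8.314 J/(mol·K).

k_D/k_U = (A_D/A_U)·exp[−(E_D−E_U)/(RT)] = (A_D/A_U)·exp[(E_U−E_D)/(RT)].
(E_U−E_D)/(RT) = (137−82.6)×10³/(8.314×436) = 54400/3625 = 15.01.
k_D/k_U = (6.92×10^9/9.03×10^15)·exp(15.01) = 7.663×10^-7 × 3.293×10^6 = 2.52.

2.52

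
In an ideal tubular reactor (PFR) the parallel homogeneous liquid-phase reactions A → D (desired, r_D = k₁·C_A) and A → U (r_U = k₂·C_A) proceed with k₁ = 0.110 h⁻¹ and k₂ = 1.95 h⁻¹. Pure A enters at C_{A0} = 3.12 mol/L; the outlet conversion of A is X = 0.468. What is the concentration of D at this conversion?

C_A = C_{A0}(1−X) = 1.660 mol/L.
Both paths are first order in A, so the instantaneous fraction to D is constant: dC_D/d(−C_A) = k₁/(k₁+k₂) = 0.05340.
C_D = 0.05340·(C_{A0}−C_A) = 0.05340×1.460 = 0.0780 mol/L.

0.0780 mol/L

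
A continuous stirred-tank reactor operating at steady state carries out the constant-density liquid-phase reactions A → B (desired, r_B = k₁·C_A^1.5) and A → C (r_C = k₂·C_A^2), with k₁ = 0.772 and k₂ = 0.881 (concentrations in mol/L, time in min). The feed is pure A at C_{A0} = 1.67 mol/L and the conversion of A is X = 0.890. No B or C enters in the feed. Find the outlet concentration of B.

0.998 mol/L

Exit C_A = C_{A0}(1−X) = 1.67×0.110 = 0.1837 mol/L.
Rates in a CSTR are evaluated at the outlet concentration: r_B = 0.772×0.1837^1.5 = 0.06078, r_C = 0.881×0.1837^2 = 0.02973.
Fraction of consumed A going to B: r_B/(r_B+r_C) = 0.6715.
C_B = 0.6715·C_{A0}·X = 0.6715×1.67×0.890 = 0.998 mol/L.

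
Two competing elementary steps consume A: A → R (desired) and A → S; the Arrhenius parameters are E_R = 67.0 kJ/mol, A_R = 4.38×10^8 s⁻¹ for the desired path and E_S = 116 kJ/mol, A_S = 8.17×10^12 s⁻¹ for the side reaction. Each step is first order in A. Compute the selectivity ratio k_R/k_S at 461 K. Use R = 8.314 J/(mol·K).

19.1

Since both paths have the same order in A, the concentration cancels and S_{R/S} = k_R/k_S = (A_R/A_S)·exp[(E_S−E_R)/(RT)].
(E_S−E_R)/(RT) = (116−67.0)×10³/(8.314×461) = 49000/3833 = 12.78.
k_R/k_S = (4.38×10^8/8.17×10^12)·exp(12.78) = 5.361×10^-5 × 3.567×10^5 = 19.1.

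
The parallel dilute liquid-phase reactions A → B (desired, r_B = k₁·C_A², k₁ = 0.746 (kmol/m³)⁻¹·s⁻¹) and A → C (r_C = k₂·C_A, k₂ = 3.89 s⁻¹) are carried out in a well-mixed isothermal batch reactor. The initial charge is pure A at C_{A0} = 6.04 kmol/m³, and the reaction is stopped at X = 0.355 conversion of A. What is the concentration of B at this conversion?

1.04 kmol/m³

C_A = C_{A0}(1−X) = 3.896 kmol/m³.
Along a PFR/batch, dC_C/dC_A = −r_C/(r_B+r_C) = −k₂/(k₂+k₁·C_A).
Integrating from C_{A0} to C_A: C_C = (3.89/0.746)·ln[(3.89+0.746·6.04)/(3.89+0.746·3.90)] = 5.214·ln(8.396/6.796) = 1.102 kmol/m³.
Then C_B = (C_{A0}−C_A) − C_C = 2.144 − 1.102 = 1.042 kmol/m³.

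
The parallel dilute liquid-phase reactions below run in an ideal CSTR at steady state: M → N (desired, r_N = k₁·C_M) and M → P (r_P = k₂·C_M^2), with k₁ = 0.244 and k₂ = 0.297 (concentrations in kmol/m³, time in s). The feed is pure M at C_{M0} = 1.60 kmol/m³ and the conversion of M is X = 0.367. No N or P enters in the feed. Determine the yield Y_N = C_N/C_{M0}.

Exit C_M = C_{M0}(1−X) = 1.60×0.633 = 1.013 kmol/m³.
Rates in a CSTR are evaluated at the outlet concentration: r_N = 0.244×1.013 = 0.2471, r_P = 0.297×1.013^2 = 0.3047.
Fraction of consumed M going to N: r_N/(r_N+r_P) = 0.4479.
C_N = 0.4479·C_{M0}·X = 0.4479×1.60×0.367 = 0.263 kmol/m³; Y_N = C_N/C_{M0} = 0.164.

0.164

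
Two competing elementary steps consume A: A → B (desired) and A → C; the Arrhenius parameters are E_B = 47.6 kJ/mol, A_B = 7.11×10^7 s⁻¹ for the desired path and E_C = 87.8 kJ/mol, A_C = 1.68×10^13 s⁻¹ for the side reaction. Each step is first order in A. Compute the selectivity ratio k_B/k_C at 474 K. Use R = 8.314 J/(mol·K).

0.114

With equal orders, S_{B/C} = k_B/k_C = (A_B/A_C)·exp[(E_C−E_B)/(RT)].
(E_C−E_B)/(RT) = (87.8−47.6)×10³/(8.314×474) = 40200/3941 = 10.20.
k_B/k_C = (7.11×10^7/1.68×10^13)·exp(10.20) = 4.232×10^-6 × 26927 = 0.114.
Since E_B < E_C, lowering the temperature improves selectivity toward B.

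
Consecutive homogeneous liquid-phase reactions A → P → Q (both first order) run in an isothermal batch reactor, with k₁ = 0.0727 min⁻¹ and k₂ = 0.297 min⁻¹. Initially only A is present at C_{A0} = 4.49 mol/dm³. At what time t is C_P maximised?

6.27 min

For first-order series the maximum of C_P occurs at t_opt = ln(k₂/k₁)/(k₂−k₁).
= ln(0.297/0.0727)/(0.297−0.0727) = ln(4.085)/0.2243 = 1.407/0.2243 = 6.27 min.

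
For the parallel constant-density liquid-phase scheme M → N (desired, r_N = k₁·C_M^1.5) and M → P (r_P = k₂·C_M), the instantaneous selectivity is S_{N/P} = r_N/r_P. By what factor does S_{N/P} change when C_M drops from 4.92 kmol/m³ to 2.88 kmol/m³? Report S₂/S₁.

0.765

S_{N/P} = (k₁/k₂)·C_M^0.5, so S₂/S₁ = (C_{M,2}/C_{M,1})^0.5.
= (2.88/4.92)^0.5 = (0.5854)^0.5 = 0.765.
Selectivity toward N falls as C_M falls — high-concentration operation is favoured.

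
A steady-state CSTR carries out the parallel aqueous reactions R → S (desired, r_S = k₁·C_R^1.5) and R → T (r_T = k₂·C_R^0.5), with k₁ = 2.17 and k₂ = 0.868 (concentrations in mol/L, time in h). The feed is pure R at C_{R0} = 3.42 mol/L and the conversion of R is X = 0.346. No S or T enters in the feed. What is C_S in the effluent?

1.00 mol/L

Exit C_R = C_{R0}(1−X) = 3.42×0.654 = 2.237 mol/L.
A CSTR operates uniformly at the exit composition, giving r_S = 7.259 and r_T = 1.298 (each k·C_R^n at C_R = 2.237).
Fraction of consumed R going to S: r_S/(r_S+r_T) = 0.8483.
C_S = 0.8483·C_{R0}·X = 0.8483×3.42×0.346 = 1.00 mol/L.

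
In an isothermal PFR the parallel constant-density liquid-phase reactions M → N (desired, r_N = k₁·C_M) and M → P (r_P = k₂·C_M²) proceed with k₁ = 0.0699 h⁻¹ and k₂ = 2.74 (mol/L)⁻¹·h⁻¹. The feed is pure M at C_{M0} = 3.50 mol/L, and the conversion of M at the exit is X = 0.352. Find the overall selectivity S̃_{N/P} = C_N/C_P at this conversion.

0.00898

C_M = C_{M0}(1−X) = 2.268 mol/L.
Along a PFR/batch, dC_N/dC_M = −r_N/(r_N+r_P) = −k₁/(k₁+k₂·C_M).
Integrating from C_{M0} to C_M: C_N = (0.0699/2.74)·ln[(0.0699+2.74·3.50)/(0.0699+2.74·2.27)] = 0.02551·ln(9.660/6.284) = 0.01097 mol/L.
C_P = (C_{M0}−C_M)−C_N = 1.221 mol/L; S̃_{N/P} = 0.01097/1.221 = 0.00898.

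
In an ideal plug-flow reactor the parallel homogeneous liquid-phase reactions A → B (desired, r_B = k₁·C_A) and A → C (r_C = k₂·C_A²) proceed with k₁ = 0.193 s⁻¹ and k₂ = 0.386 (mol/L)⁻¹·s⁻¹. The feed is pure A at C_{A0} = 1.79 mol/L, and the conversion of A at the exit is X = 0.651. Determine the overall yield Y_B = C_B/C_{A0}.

C_A = C_{A0}(1−X) = 0.6247 mol/L.
Along a PFR/batch, dC_B/dC_A = −r_B/(r_B+r_C) = −k₁/(k₁+k₂·C_A).
Integrating from C_{A0} to C_A: C_B = (0.193/0.386)·ln[(0.193+0.386·1.79)/(0.193+0.386·0.625)] = 0.5000·ln(0.8839/0.4341) = 0.3555 mol/L.
Y_B = C_B/C_{A0} = 0.3555/1.79 = 0.199.

0.199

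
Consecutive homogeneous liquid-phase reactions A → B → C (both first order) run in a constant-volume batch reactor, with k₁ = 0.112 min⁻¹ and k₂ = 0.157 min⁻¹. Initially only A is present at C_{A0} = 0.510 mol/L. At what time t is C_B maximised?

Setting dC_B/dt = 0 gives t_opt = ln(k₂/k₁)/(k₂−k₁).
= ln(0.157/0.112)/(0.157−0.112) = ln(1.402)/0.04500 = 0.3377/0.04500 = 7.51 min.

7.51 min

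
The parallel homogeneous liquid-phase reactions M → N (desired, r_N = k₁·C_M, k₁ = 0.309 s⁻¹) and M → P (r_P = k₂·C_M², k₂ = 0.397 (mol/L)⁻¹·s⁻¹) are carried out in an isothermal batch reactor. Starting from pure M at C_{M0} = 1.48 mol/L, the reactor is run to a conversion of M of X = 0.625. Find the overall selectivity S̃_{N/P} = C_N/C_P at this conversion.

0.797

C_M = C_{M0}(1−X) = 0.5550 mol/L.
Along a PFR/batch, dC_N/dC_M = −r_N/(r_N+r_P) = −k₁/(k₁+k₂·C_M).
Integrating from C_{M0} to C_M: C_N = (0.309/0.397)·ln[(0.309+0.397·1.48)/(0.309+0.397·0.555)] = 0.7783·ln(0.8966/0.5293) = 0.4101 mol/L.
C_P = (C_{M0}−C_M)−C_N = 0.5149 mol/L; S̃_{N/P} = 0.4101/0.5149 = 0.797.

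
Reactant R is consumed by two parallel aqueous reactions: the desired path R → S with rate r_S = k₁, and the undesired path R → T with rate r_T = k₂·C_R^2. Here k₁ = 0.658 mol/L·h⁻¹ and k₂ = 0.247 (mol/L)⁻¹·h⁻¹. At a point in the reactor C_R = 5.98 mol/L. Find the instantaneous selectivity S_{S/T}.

0.0745

S_{S/T} = r_S/r_T = (k₁)/(k₂·C_R^2) = (k₁/k₂)·C_R^-2.
= (0.658) / (0.247×5.980^2) = 0.6580/8.833 = 0.0745.
The undesired path is higher order in R, so low C_R (CSTR or dilute feed) favours S.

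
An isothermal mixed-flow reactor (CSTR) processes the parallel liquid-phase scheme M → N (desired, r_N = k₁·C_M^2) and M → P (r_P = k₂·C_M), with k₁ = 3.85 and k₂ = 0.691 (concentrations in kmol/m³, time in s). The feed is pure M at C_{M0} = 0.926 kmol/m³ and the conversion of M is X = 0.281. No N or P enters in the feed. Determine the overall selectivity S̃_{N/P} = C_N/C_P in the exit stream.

Exit C_M = C_{M0}(1−X) = 0.926×0.719 = 0.6658 kmol/m³.
Rates in a CSTR are evaluated at the outlet concentration: r_N = 3.85×0.6658^2 = 1.707, r_P = 0.691×0.6658 = 0.4601.
Overall selectivity = C_N/C_P = r_Nτ/(r_Pτ) = r_N/r_P = 3.71.

3.71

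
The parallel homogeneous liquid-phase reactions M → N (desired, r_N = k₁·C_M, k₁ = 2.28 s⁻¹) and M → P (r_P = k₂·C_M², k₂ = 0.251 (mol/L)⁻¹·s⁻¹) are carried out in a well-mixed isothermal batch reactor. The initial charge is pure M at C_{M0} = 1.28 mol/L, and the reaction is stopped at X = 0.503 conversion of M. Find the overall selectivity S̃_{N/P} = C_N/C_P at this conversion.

C_M = C_{M0}(1−X) = 0.6362 mol/L.
Along a PFR/batch, dC_N/dC_M = −r_N/(r_N+r_P) = −k₁/(k₁+k₂·C_M).
Integrating from C_{M0} to C_M: C_N = (2.28/0.251)·ln[(2.28+0.251·1.28)/(2.28+0.251·0.636)] = 9.084·ln(2.601/2.440) = 0.5826 mol/L.
C_P = (C_{M0}−C_M)−C_N = 0.06123 mol/L; S̃_{N/P} = 0.5826/0.06123 = 9.52.

9.52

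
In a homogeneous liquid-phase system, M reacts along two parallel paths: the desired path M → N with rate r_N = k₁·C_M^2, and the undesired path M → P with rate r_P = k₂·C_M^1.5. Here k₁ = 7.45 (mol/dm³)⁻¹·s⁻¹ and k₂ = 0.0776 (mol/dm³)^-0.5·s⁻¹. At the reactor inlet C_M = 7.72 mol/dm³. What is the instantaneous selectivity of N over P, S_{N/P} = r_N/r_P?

S_{N/P} = r_N/r_P = (k₁·C_M^2)/(k₂·C_M^1.5) = (k₁/k₂)·C_M^0.5.
= (7.45×7.720^2) / (0.0776×7.720^1.5) = 444.0/1.665 = 267.

267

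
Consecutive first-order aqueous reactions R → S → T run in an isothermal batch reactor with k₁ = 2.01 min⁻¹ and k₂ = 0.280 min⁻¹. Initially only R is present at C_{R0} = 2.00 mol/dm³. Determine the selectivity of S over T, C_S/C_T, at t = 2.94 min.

1.03

For first-order series with pure R initially, C_S(t) = k₁C_{R0}/(k₂−k₁)·(e^(−k₁t) − e^(−k₂t)).
e^(−k₁t) = e^(−2.01×2.94) = e^(−5.909) = 0.002714; e^(−k₂t) = e^(−0.8232) = 0.4390.
C_S = 2.01×2.00/(0.280−2.01) × (0.002714−0.4390) = (-2.324)×(-0.4363) = 1.014 mol/dm³.
C_R = C_{R0}e^(−k₁t) = 0.005428 mol/dm³, so C_T = C_{R0}−C_R−C_S = 0.9807 mol/dm³; C_S/C_T = 1.03.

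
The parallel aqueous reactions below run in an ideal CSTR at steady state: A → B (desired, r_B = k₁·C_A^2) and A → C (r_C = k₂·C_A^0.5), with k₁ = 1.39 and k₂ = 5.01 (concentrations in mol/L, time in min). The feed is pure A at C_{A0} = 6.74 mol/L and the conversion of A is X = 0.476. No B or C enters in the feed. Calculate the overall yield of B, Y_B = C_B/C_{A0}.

0.308

Exit C_A = C_{A0}(1−X) = 6.74×0.524 = 3.532 mol/L.
Rates in a CSTR are evaluated at the outlet concentration: r_B = 1.39×3.532^2 = 17.34, r_C = 5.01×3.532^0.5 = 9.415.
Fraction of consumed A going to B: r_B/(r_B+r_C) = 0.6481.
C_B = 0.6481·C_{A0}·X = 0.6481×6.74×0.476 = 2.08 mol/L; Y_B = C_B/C_{A0} = 0.308.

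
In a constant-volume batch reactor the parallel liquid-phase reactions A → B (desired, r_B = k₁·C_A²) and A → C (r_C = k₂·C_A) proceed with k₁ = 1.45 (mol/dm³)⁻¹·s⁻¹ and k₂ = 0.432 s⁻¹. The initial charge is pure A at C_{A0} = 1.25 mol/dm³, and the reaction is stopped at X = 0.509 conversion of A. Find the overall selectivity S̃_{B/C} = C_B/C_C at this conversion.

C_A = C_{A0}(1−X) = 0.6138 mol/dm³.
Along a PFR/batch, dC_C/dC_A = −r_C/(r_B+r_C) = −k₂/(k₂+k₁·C_A).
Integrating from C_{A0} to C_A: C_C = (0.432/1.45)·ln[(0.432+1.45·1.25)/(0.432+1.45·0.614)] = 0.2979·ln(2.244/1.322) = 0.1577 mol/dm³.
Then C_B = (C_{A0}−C_A) − C_C = 0.6362 − 0.1577 = 0.4785 mol/dm³.
S̃_{B/C} = C_B/C_C = 0.4785/0.1577 = 3.03.

3.03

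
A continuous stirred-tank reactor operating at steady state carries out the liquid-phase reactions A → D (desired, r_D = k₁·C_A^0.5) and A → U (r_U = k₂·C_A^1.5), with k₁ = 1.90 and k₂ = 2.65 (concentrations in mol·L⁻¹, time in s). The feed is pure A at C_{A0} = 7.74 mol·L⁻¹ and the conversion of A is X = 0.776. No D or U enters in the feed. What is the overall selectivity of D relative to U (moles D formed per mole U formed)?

Exit C_A = C_{A0}(1−X) = 7.74×0.224 = 1.734 mol·L⁻¹.
A CSTR operates uniformly at the exit composition, giving r_D = 2.502 and r_U = 6.050 (each k·C_A^n at C_A = 1.734).
Overall selectivity = C_D/C_U = r_Dτ/(r_Uτ) = r_D/r_U = 0.414.

0.414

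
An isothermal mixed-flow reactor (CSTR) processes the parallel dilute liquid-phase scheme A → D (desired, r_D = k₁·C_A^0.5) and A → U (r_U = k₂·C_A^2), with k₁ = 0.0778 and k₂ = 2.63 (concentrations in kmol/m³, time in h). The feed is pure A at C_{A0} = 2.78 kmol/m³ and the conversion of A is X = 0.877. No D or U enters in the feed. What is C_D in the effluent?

Exit C_A = C_{A0}(1−X) = 2.78×0.123 = 0.3419 kmol/m³.
A CSTR operates uniformly at the exit composition, giving r_D = 0.04549 and r_U = 0.3075 (each k·C_A^n at C_A = 0.3419).
Fraction of consumed A going to D: r_D/(r_D+r_U) = 0.1289.
C_D = 0.1289·C_{A0}·X = 0.1289×2.78×0.877 = 0.314 kmol/m³.

0.314 kmol/m³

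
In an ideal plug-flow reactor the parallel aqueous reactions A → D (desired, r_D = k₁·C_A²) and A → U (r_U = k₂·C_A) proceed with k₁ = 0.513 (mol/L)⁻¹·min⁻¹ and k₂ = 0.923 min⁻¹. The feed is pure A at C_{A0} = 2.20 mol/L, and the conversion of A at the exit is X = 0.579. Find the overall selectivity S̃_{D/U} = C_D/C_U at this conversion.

0.846

C_A = C_{A0}(1−X) = 0.9262 mol/L.
Along a PFR/batch, dC_U/dC_A = −r_U/(r_D+r_U) = −k₂/(k₂+k₁·C_A).
Integrating from C_{A0} to C_A: C_U = (0.923/0.513)·ln[(0.923+0.513·2.20)/(0.923+0.513·0.926)] = 1.799·ln(2.052/1.398) = 0.6900 mol/L.
Then C_D = (C_{A0}−C_A) − C_U = 1.274 − 0.6900 = 0.5838 mol/L.
S̃_{D/U} = C_D/C_U = 0.5838/0.6900 = 0.846.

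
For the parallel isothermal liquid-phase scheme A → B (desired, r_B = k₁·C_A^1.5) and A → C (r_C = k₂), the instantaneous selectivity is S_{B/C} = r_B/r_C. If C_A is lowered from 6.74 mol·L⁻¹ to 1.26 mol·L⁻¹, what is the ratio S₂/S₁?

S_{B/C} = (k₁/k₂)·C_A^1.5, so S₂/S₁ = (C_{A,2}/C_{A,1})^1.5.
= (1.26/6.74)^1.5 = (0.1869)^1.5 = 0.0808.

0.0808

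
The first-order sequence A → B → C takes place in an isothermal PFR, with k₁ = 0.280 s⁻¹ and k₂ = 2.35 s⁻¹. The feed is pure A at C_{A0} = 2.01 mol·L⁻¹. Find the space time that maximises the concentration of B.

1.03 s

For first-order series the maximum of C_B occurs at τ_opt = ln(k₂/k₁)/(k₂−k₁).
= ln(2.35/0.280)/(2.35−0.280) = ln(8.393)/2.070 = 2.127/2.070 = 1.03 s.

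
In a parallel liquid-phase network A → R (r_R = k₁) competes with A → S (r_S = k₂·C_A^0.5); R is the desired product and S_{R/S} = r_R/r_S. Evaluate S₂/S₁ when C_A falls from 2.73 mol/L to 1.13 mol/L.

1.55

S_{R/S} = (k₁/k₂)·C_A^-0.5, so S₂/S₁ = (C_{A,2}/C_{A,1})^-0.5.
= (1.13/2.73)^(-0.5) = (0.4139)^(-0.5) = 1.55.
Selectivity toward R rises as C_A falls — low-concentration operation is favoured.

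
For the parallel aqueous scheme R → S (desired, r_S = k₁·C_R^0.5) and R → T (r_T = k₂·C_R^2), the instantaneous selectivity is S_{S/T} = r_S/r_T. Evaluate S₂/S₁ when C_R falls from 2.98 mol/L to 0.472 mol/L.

15.9

S_{S/T} = (k₁/k₂)·C_R^-1.5, so S₂/S₁ = (C_{R,2}/C_{R,1})^-1.5.
= (0.472/2.98)^(-1.5) = (0.1584)^(-1.5) = 15.9.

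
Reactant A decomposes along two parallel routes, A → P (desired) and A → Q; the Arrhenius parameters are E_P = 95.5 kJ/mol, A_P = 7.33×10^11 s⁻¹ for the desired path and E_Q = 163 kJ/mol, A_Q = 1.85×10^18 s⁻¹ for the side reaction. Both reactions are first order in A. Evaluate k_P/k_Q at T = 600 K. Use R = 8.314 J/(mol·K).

Since both paths have the same order in A, the concentration cancels and S_{P/Q} = k_P/k_Q = (A_P/A_Q)·exp[(E_Q−E_P)/(RT)].
(E_Q−E_P)/(RT) = (163−95.5)×10³/(8.314×600) = 67500/4988 = 13.53.
k_P/k_Q = (7.33×10^11/1.85×10^18)·exp(13.53) = 3.962×10^-7 × 7.527×10^5 = 0.298.

0.298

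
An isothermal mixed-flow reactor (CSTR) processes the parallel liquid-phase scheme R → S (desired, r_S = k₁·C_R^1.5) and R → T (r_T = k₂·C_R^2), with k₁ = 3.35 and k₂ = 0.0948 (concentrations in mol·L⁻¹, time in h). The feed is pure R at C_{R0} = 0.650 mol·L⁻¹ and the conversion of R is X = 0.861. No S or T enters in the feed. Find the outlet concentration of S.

0.555 mol·L⁻¹

Exit C_R = C_{R0}(1−X) = 0.650×0.139 = 0.09035 mol·L⁻¹.
A CSTR operates uniformly at the exit composition, giving r_S = 0.09098 and r_T = 7.739×10^-4 (each k·C_R^n at C_R = 0.09035).
Fraction of consumed R going to S: r_S/(r_S+r_T) = 0.9916.
C_S = 0.9916·C_{R0}·X = 0.9916×0.650×0.861 = 0.555 mol·L⁻¹.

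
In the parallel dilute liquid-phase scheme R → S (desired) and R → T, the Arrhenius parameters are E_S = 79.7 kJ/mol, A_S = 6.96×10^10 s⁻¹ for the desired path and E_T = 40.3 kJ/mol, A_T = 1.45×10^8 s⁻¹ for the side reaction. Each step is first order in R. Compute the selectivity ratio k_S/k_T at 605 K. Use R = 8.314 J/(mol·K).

0.190

Since both paths have the same order in R, the concentration cancels and S_{S/T} = k_S/k_T = (A_S/A_T)·exp[(E_T−E_S)/(RT)].
(E_T−E_S)/(RT) = (40.3−79.7)×10³/(8.314×605) = -39400/5030 = -7.833.
k_S/k_T = (6.96×10^10/1.45×10^8)·exp(-7.833) = 480.0 × 3.964×10^-4 = 0.190.
Since E_S > E_T, raising the temperature improves selectivity toward S.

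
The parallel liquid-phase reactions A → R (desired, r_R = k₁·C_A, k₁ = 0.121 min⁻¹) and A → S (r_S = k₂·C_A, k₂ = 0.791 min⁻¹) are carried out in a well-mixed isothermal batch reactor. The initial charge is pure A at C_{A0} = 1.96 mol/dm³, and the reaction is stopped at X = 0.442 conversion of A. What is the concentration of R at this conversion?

C_A = C_{A0}(1−X) = 1.094 mol/dm³.
Both paths are first order in A, so the instantaneous fraction to R is constant: dC_R/d(−C_A) = k₁/(k₁+k₂) = 0.1327.
C_R = 0.1327·(C_{A0}−C_A) = 0.1327×0.8663 = 0.115 mol/dm³.

0.115 mol/dm³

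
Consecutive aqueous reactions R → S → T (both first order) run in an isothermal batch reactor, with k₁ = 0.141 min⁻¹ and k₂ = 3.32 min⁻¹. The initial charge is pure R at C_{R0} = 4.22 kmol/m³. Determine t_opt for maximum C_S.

0.994 min

Setting dC_S/dt = 0 gives t_opt = ln(k₂/k₁)/(k₂−k₁).
= ln(3.32/0.141)/(3.32−0.141) = ln(23.55)/3.179 = 3.159/3.179 = 0.994 min.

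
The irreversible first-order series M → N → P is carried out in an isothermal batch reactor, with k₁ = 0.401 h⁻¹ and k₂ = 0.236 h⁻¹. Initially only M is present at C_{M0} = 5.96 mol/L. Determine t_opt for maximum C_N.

3.21 h

Setting dC_N/dt = 0 gives t_opt = ln(k₂/k₁)/(k₂−k₁).
= ln(0.236/0.401)/(0.236−0.401) = ln(0.5885)/-0.1650 = -0.5301/-0.1650 = 3.21 h.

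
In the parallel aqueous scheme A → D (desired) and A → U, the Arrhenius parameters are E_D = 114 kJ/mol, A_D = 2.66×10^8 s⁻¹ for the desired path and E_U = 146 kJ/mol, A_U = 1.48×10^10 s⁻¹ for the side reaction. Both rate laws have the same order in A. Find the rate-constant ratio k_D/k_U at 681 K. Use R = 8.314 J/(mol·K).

5.12

Since both paths have the same order in A, the concentration cancels and S_{D/U} = k_D/k_U = (A_D/A_U)·exp[(E_U−E_D)/(RT)].
(E_U−E_D)/(RT) = (146−114)×10³/(8.314×681) = 32000/5662 = 5.652.
k_D/k_U = (2.66×10^8/1.48×10^10)·exp(5.652) = 0.01797 × 284.8 = 5.12.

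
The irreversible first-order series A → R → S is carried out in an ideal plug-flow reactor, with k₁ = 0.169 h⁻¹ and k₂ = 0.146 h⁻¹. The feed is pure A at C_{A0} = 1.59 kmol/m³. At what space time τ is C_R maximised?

For first-order series the maximum of C_R occurs at τ_opt = ln(k₂/k₁)/(k₂−k₁).
= ln(0.146/0.169)/(0.146−0.169) = ln(0.8639)/-0.02300 = -0.1463/-0.02300 = 6.36 h.

6.36 h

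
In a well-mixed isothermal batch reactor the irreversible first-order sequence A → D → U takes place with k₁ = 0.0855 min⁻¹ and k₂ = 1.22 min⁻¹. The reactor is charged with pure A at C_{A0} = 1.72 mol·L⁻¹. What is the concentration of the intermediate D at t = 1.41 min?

0.0917 mol·L⁻¹

Solving the coupled first-order balances gives C_D(t) = [k₁/(k₂−k₁)]·C_{A0}·(e^(−k₁t) − e^(−k₂t)).
e^(−k₁t) = e^(−0.0855×1.41) = e^(−0.1206) = 0.8864; e^(−k₂t) = e^(−1.720) = 0.1790.
C_D = 0.0855×1.72/(1.22−0.0855) × (0.8864−0.1790) = 0.1296×0.7074 = 0.09170 mol·L⁻¹.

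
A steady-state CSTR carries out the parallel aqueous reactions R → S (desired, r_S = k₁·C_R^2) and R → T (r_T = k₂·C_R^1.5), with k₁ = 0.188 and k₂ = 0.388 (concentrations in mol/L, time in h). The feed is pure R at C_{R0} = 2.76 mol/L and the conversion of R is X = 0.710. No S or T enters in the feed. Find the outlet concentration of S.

0.593 mol/L

Exit C_R = C_{R0}(1−X) = 2.76×0.290 = 0.8004 mol/L.
A CSTR operates uniformly at the exit composition, giving r_S = 0.1204 and r_T = 0.2778 (each k·C_R^n at C_R = 0.8004).
Fraction of consumed R going to S: r_S/(r_S+r_T) = 0.3024.
C_S = 0.3024·C_{R0}·X = 0.3024×2.76×0.710 = 0.593 mol/L.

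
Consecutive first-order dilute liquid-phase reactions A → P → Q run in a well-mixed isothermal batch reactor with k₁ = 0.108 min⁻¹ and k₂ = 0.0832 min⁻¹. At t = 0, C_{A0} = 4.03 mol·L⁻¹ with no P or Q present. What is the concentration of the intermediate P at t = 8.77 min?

Solving the coupled first-order balances gives C_P(t) = [k₁/(k₂−k₁)]·C_{A0}·(e^(−k₁t) − e^(−k₂t)).
e^(−k₁t) = e^(−0.108×8.77) = e^(−0.9472) = 0.3878; e^(−k₂t) = e^(−0.7297) = 0.4821.
C_P = 0.108×4.03/(0.0832−0.108) × (0.3878−0.4821) = (-17.55)×(-0.09423) = 1.654 mol·L⁻¹.

1.65 mol·L⁻¹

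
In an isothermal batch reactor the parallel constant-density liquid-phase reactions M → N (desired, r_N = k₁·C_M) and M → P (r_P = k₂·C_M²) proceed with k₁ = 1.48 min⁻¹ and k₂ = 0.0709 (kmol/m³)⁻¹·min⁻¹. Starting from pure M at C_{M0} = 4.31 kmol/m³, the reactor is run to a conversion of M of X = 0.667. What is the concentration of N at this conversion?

2.53 kmol/m³

C_M = C_{M0}(1−X) = 1.435 kmol/m³.
Along a PFR/batch, dC_N/dC_M = −r_N/(r_N+r_P) = −k₁/(k₁+k₂·C_M).
Integrating from C_{M0} to C_M: C_N = (1.48/0.0709)·ln[(1.48+0.0709·4.31)/(1.48+0.0709·1.44)] = 20.87·ln(1.786/1.582) = 2.530 kmol/m³.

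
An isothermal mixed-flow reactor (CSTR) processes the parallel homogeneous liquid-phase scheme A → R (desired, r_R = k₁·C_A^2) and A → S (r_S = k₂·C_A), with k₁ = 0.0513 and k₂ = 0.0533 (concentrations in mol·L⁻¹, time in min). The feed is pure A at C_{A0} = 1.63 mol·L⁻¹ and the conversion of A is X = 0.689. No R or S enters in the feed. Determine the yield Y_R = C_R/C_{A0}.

Exit C_A = C_{A0}(1−X) = 1.63×0.311 = 0.5069 mol·L⁻¹.
A CSTR operates uniformly at the exit composition, giving r_R = 0.01318 and r_S = 0.02702 (each k·C_A^n at C_A = 0.5069).
Fraction of consumed A going to R: r_R/(r_R+r_S) = 0.3279.
C_R = 0.3279·C_{A0}·X = 0.3279×1.63×0.689 = 0.368 mol·L⁻¹; Y_R = C_R/C_{A0} = 0.226.

0.226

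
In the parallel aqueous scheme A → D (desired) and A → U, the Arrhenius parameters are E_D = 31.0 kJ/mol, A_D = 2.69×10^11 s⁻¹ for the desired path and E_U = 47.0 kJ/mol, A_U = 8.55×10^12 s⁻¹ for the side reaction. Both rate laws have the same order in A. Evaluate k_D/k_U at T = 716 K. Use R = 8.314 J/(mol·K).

0.462

With equal orders, S_{D/U} = k_D/k_U = (A_D/A_U)·exp[(E_U−E_D)/(RT)].
(E_U−E_D)/(RT) = (47.0−31.0)×10³/(8.314×716) = 16000/5953 = 2.688.
k_D/k_U = (2.69×10^11/8.55×10^12)·exp(2.688) = 0.03146 × 14.70 = 0.462.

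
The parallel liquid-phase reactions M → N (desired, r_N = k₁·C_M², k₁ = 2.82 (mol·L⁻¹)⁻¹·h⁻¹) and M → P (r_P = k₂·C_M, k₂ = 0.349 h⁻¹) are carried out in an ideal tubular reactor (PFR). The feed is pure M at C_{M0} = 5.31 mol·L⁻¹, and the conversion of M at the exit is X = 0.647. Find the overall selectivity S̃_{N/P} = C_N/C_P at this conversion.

C_M = C_{M0}(1−X) = 1.874 mol·L⁻¹.
Along a PFR/batch, dC_P/dC_M = −r_P/(r_N+r_P) = −k₂/(k₂+k₁·C_M).
Integrating from C_{M0} to C_M: C_P = (0.349/2.82)·ln[(0.349+2.82·5.31)/(0.349+2.82·1.87)] = 0.1238·ln(15.32/5.635) = 0.1238 mol·L⁻¹.
Then C_N = (C_{M0}−C_M) − C_P = 3.436 − 0.1238 = 3.312 mol·L⁻¹.
S̃_{N/P} = C_N/C_P = 3.312/0.1238 = 26.7.

26.7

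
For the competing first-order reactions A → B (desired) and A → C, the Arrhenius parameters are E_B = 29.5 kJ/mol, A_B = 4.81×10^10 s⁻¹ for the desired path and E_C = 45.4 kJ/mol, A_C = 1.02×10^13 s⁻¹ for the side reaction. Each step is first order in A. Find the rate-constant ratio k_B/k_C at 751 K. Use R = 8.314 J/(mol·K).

0.0602

k_B/k_C = (A_B/A_C)·exp[−(E_B−E_C)/(RT)] = (A_B/A_C)·exp[(E_C−E_B)/(RT)].
(E_C−E_B)/(RT) = (45.4−29.5)×10³/(8.314×751) = 15900/6244 = 2.547.
k_B/k_C = (4.81×10^10/1.02×10^13)·exp(2.547) = 0.004716 × 12.76 = 0.0602.
Since E_B < E_C, lowering the temperature improves selectivity toward B.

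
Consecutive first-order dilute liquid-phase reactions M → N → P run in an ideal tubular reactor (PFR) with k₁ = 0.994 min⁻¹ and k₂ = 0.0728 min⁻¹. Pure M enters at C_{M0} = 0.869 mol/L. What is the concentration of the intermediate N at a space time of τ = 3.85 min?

0.688 mol/L

Solving the coupled first-order balances gives C_N(τ) = [k₁/(k₂−k₁)]·C_{M0}·(e^(−k₁τ) − e^(−k₂τ)).
e^(−k₁τ) = e^(−0.994×3.85) = e^(−3.827) = 0.02178; e^(−k₂τ) = e^(−0.2803) = 0.7556.
C_N = 0.994×0.869/(0.0728−0.994) × (0.02178−0.7556) = (-0.9377)×(-0.7338) = 0.6881 mol/L.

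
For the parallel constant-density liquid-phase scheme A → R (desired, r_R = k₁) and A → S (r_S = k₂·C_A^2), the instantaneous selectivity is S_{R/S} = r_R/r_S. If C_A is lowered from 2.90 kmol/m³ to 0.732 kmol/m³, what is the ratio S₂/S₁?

15.7

S_{R/S} = (k₁/k₂)·C_A^-2, so S₂/S₁ = (C_{A,2}/C_{A,1})^-2.
= (0.732/2.90)^(-2) = (0.2524)^(-2) = 15.7.
Selectivity toward R rises as C_A falls — low-concentration operation is favoured.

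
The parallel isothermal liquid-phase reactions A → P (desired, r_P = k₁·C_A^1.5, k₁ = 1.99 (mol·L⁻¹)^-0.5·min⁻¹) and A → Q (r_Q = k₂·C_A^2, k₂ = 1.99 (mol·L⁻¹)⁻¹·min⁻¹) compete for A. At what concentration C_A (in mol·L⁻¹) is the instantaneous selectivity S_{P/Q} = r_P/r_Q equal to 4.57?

S_{P/Q} = (k₁/k₂)·C_A^-0.5 ⇒ C_A = (S·k₂/k₁)^(-2).
= (4.57×1.99/1.99)^(-2) = (4.570)^(-2) = 0.0479 mol·L⁻¹.

0.0479 mol·L⁻¹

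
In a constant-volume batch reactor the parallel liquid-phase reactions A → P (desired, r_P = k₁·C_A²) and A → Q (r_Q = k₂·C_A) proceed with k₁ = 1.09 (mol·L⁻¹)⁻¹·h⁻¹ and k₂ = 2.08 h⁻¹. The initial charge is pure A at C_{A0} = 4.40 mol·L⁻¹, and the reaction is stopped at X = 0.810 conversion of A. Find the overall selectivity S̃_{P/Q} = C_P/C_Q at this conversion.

1.24

C_A = C_{A0}(1−X) = 0.8360 mol·L⁻¹.
Along a PFR/batch, dC_Q/dC_A = −r_Q/(r_P+r_Q) = −k₂/(k₂+k₁·C_A).
Integrating from C_{A0} to C_A: C_Q = (2.08/1.09)·ln[(2.08+1.09·4.40)/(2.08+1.09·0.836)] = 1.908·ln(6.876/2.991) = 1.588 mol·L⁻¹.
Then C_P = (C_{A0}−C_A) − C_Q = 3.564 − 1.588 = 1.976 mol·L⁻¹.
S̃_{P/Q} = C_P/C_Q = 1.976/1.588 = 1.24.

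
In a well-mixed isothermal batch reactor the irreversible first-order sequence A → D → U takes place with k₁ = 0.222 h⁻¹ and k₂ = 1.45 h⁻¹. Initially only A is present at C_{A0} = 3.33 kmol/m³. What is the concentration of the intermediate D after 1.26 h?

Solving the coupled first-order balances gives C_D(t) = [k₁/(k₂−k₁)]·C_{A0}·(e^(−k₁t) − e^(−k₂t)).
e^(−k₁t) = e^(−0.222×1.26) = e^(−0.2797) = 0.7560; e^(−k₂t) = e^(−1.827) = 0.1609.
C_D = 0.222×3.33/(1.45−0.222) × (0.7560−0.1609) = 0.6020×0.5951 = 0.3583 kmol/m³.

0.358 kmol/m³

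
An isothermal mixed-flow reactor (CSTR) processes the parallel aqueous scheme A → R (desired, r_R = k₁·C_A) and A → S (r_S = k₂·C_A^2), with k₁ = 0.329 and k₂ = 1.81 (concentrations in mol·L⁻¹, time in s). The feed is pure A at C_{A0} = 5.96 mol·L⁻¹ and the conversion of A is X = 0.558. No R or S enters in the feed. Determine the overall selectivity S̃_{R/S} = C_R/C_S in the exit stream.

Exit C_A = C_{A0}(1−X) = 5.96×0.442 = 2.634 mol·L⁻¹.
In a CSTR the entire volume is at exit conditions, so r_R = 0.329×2.634 = 0.8667 and r_S = 1.81×2.634^2 = 12.56.
Overall selectivity = C_R/C_S = r_Rτ/(r_Sτ) = r_R/r_S = 0.0690.

0.0690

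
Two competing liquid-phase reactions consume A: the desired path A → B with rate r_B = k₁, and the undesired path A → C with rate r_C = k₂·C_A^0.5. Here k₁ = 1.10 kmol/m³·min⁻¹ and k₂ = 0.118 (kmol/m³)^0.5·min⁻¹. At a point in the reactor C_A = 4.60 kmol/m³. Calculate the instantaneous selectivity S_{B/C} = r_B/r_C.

S_{B/C} = r_B/r_C = (k₁)/(k₂·C_A^0.5) = (k₁/k₂)·C_A^-0.5.
= (1.10) / (0.118×4.600^0.5) = 1.100/0.2531 = 4.35.

4.35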